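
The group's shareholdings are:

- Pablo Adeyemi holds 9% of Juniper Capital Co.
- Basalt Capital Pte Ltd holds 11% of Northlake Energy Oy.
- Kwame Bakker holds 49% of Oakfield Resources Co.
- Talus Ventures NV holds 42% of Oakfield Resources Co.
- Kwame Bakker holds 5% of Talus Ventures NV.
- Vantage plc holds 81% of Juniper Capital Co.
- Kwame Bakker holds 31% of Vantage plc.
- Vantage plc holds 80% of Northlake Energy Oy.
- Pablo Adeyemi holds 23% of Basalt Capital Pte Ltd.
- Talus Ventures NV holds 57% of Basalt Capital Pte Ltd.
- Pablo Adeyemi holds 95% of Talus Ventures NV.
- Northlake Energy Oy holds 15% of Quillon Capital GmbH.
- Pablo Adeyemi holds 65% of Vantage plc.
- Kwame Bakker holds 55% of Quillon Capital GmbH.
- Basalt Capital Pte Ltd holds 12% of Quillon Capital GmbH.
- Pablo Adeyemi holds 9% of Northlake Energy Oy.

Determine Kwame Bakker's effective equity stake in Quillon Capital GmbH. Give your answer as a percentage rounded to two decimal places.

Kwame reaches Quillon along 4 paths.
Via Talus → Basalt → Northlake: 5% × 57% × 11% × 15% = 0.047025%.
Via Vantage → Northlake: 31% × 80% × 15% = 3.72%.
Direct stake: 55% = 55%.
Via Talus → Basalt: 5% × 57% × 12% = 0.342%.
Total: 0.047025% + 3.72% + 55% + 0.342% = 59.109025%.
Rounded: 59.11%.

59.11%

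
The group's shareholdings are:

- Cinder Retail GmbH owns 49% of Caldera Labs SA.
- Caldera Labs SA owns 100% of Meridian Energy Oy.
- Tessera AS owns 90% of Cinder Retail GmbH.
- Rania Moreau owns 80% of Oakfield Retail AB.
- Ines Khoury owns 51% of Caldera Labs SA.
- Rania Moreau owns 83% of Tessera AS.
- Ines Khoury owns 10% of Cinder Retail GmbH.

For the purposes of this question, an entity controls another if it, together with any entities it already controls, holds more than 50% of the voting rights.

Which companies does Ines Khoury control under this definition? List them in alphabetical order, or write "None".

Ines holds 51% of Caldera, so Ines controls Caldera.
Caldera holds 100% of Meridian, so Ines controls Meridian.
No other company's threshold is met.

Caldera Labs SA, Meridian Energy Oy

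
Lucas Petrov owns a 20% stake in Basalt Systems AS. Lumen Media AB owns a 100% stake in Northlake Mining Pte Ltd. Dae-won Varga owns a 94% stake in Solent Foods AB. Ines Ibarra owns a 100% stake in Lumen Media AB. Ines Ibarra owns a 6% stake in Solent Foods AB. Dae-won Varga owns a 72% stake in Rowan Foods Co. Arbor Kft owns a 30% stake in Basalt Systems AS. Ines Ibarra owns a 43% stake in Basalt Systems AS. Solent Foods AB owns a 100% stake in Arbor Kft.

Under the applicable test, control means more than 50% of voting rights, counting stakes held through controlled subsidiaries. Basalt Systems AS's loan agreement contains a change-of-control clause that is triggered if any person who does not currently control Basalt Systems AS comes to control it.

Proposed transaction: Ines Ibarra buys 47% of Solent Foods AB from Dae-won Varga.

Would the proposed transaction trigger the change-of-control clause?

Yes

The purchase adds only to Ines's holdings (Dae-won's stake shrinks), so Ines is the only person who could newly come to control Basalt.
Ines holds 100% of Lumen, so Ines controls Lumen.
Lumen holds 100% of Northlake, so Ines controls Northlake.
In Basalt, Ines's side holds only 43%, not > 50%.
So before the transaction, Ines does not control Basalt.
After the purchase, Ines's direct stake in Solent rises to 6% + 47% = 53%, and Dae-won's stake falls to 47%.
Ines holds 53% of Solent, so Ines controls Solent.
Solent holds 100% of Arbor, so Ines controls Arbor.
Ines and Arbor together hold 43% + 30% = 73% of Basalt, so Ines controls Basalt.
Ines did not control Basalt before and does after, so the clause is triggered.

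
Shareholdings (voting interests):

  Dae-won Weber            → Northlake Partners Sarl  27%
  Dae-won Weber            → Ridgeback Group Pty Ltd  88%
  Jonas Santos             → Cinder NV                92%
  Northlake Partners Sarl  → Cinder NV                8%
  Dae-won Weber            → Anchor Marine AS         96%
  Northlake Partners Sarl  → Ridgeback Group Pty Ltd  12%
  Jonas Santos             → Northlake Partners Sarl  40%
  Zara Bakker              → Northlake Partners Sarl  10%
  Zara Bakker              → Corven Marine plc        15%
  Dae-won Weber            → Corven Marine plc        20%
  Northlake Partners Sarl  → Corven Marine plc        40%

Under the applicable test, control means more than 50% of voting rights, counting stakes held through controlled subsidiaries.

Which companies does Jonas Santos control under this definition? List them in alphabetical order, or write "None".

Jonas holds 92% of Cinder, so Jonas controls Cinder.
No other company's threshold is met.

Cinder NV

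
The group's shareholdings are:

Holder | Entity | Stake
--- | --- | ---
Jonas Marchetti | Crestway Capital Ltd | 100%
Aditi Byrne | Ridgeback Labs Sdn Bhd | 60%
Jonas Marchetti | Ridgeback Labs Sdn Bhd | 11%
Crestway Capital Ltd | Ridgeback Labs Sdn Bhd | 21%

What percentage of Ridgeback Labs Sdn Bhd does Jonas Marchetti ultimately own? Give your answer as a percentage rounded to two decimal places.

Jonas reaches Ridgeback along 2 paths.
Via Crestway: 100% × 21% = 21%.
Direct stake: 11% = 11%.
Total: 21% + 11% = 32%.
Rounded: 32.00%.

32.00%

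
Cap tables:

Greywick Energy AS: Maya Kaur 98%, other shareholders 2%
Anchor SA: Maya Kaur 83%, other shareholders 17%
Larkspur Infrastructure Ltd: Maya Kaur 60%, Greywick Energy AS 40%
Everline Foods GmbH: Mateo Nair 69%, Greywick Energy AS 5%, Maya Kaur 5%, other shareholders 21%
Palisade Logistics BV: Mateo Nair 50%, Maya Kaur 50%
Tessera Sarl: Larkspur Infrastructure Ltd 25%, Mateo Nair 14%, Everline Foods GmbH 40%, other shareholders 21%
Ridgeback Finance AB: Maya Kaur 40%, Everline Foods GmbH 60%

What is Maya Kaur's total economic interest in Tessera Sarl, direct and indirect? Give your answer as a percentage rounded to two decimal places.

Maya reaches Tessera along 4 paths.
Via Larkspur: 60% × 25% = 15%.
Via Greywick → Larkspur: 98% × 40% × 25% = 9.8%.
Via Greywick → Everline: 98% × 5% × 40% = 1.96%.
Via Everline: 5% × 40% = 2%.
Total: 15% + 9.8% + 1.96% + 2% = 28.76%.

28.76%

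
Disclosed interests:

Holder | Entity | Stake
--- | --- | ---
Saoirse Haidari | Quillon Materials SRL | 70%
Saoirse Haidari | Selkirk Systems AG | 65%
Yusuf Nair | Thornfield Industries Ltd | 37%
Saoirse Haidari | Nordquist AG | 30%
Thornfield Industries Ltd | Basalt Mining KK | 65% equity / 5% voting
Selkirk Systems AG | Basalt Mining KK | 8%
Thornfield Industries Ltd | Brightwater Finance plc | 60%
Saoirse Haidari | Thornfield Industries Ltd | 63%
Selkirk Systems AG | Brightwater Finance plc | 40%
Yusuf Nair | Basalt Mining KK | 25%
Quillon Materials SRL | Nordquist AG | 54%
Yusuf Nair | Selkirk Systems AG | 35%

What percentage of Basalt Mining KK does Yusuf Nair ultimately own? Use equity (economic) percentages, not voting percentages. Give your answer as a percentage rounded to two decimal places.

51.85%

Yusuf reaches Basalt along 3 paths.
Direct stake: 25% = 25%.
Via Selkirk: 35% × 8% = 2.8%.
Via Thornfield: 37% × 65% = 24.05%.
Total: 25% + 2.8% + 24.05% = 51.85%.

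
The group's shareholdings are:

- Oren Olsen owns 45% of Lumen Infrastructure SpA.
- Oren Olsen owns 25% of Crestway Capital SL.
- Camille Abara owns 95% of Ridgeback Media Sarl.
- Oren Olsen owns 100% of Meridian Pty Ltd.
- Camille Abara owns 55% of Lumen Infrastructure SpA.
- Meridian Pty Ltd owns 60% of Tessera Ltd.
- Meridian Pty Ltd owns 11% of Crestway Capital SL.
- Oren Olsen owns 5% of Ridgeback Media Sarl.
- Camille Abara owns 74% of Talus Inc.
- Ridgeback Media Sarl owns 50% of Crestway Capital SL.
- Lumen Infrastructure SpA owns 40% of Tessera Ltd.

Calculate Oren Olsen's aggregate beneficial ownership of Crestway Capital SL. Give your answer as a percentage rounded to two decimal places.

Oren reaches Crestway along 3 paths.
Via Ridgeback: 5% × 50% = 2.5%.
Via Meridian: 100% × 11% = 11%.
Direct stake: 25% = 25%.
Total: 2.5% + 11% + 25% = 38.5%.
Rounded: 38.50%.

38.50%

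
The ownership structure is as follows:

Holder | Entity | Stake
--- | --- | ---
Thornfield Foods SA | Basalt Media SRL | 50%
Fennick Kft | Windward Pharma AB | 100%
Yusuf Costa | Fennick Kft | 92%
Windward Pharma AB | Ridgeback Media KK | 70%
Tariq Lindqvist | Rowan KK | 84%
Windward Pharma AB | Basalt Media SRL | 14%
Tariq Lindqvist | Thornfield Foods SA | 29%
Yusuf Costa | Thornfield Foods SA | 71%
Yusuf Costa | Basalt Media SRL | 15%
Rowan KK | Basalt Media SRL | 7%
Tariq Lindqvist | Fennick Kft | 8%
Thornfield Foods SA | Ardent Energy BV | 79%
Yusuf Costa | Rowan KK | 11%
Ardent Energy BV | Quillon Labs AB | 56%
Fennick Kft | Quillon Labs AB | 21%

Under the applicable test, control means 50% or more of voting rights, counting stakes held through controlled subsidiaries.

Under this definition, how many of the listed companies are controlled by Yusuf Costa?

7

Yusuf holds 92% of Fennick, so Yusuf controls Fennick.
Yusuf holds 71% of Thornfield, so Yusuf controls Thornfield.
Thornfield holds 79% of Ardent, so Yusuf controls Ardent.
Fennick holds 100% of Windward, so Yusuf controls Windward.
Thornfield and Yusuf and Windward together hold 50% + 15% + 14% = 79% of Basalt, so Yusuf controls Basalt.
Fennick and Ardent together hold 21% + 56% = 77% of Quillon, so Yusuf controls Quillon.
Windward holds 70% of Ridgeback, so Yusuf controls Ridgeback.
No other company's threshold is met.
Yusuf controls 7 companies.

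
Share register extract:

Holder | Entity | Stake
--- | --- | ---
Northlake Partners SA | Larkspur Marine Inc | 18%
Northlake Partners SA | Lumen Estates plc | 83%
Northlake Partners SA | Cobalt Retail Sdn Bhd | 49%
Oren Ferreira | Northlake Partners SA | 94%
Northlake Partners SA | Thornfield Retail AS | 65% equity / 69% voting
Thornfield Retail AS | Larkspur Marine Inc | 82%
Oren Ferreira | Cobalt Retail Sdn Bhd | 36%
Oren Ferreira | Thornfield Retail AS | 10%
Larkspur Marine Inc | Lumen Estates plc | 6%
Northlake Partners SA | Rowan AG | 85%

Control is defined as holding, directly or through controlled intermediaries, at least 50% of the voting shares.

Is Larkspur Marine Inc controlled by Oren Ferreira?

Oren holds 94% of Northlake, so Oren controls Northlake.
Northlake and Oren together hold 69% + 10% = 79% of Thornfield, so Oren controls Thornfield.
Thornfield and Northlake together hold 82% + 18% = 100% of Larkspur, so Oren controls Larkspur.

Yes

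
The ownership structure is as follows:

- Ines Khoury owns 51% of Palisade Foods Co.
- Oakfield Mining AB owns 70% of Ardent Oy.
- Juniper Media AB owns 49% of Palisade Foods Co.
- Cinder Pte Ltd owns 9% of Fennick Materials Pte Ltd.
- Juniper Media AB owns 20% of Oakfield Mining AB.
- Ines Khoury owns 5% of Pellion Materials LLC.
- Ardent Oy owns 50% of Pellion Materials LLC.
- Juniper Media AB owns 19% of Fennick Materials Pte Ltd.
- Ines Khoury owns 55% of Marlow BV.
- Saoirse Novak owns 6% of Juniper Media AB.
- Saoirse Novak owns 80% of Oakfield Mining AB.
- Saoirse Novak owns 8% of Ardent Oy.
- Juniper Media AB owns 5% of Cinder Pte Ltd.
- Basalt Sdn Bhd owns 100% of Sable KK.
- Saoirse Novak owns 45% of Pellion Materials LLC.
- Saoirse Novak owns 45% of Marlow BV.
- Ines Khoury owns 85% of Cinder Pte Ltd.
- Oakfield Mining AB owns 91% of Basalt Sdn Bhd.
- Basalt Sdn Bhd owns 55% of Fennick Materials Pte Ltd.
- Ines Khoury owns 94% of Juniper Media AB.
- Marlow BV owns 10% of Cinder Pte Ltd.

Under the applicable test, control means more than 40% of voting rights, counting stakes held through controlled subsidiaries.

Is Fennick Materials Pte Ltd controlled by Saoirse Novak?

Yes

Saoirse holds 80% of Oakfield, so Saoirse controls Oakfield.
Oakfield holds 91% of Basalt, so Saoirse controls Basalt.
Basalt holds 55% of Fennick, so Saoirse controls Fennick.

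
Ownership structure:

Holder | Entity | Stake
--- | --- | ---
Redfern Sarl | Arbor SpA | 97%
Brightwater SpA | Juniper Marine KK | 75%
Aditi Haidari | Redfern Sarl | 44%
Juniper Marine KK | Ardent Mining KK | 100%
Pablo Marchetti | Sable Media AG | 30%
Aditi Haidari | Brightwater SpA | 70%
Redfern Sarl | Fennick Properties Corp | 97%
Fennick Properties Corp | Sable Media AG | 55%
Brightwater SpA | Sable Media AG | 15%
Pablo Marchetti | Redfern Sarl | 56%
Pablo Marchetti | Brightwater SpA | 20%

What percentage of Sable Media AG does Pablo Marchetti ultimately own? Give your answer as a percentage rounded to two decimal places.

62.88%

Pablo reaches Sable along 3 paths.
Via Redfern → Fennick: 56% × 97% × 55% = 29.876%.
Direct stake: 30% = 30%.
Via Brightwater: 20% × 15% = 3%.
Total: 29.876% + 30% + 3% = 62.876%.
Rounded: 62.88%.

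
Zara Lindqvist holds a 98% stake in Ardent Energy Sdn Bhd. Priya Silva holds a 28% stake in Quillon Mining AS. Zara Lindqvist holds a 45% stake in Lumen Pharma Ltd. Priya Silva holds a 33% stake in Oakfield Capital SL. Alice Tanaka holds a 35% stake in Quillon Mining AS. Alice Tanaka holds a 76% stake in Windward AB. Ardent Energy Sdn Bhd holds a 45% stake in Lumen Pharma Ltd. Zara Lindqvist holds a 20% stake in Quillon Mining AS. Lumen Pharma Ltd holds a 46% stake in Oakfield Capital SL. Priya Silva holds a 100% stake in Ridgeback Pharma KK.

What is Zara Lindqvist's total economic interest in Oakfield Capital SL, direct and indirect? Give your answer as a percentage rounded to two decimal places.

40.99%

Zara reaches Oakfield along 2 paths.
Via Ardent → Lumen: 98% × 45% × 46% = 20.286%.
Via Lumen: 45% × 46% = 20.7%.
Total: 20.286% + 20.7% = 40.986%.
Rounded: 40.99%.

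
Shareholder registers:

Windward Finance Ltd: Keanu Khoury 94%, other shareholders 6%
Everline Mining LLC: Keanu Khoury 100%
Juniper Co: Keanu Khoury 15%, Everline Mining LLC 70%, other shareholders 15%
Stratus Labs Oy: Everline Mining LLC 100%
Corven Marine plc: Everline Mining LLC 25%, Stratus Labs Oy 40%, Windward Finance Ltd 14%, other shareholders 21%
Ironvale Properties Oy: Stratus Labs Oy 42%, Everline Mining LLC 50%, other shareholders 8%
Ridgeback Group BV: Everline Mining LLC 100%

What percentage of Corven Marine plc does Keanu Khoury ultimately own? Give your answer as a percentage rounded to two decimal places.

Keanu reaches Corven along 3 paths.
Via Everline: 100% × 25% = 25%.
Via Everline → Stratus: 100% × 100% × 40% = 40%.
Via Windward: 94% × 14% = 13.16%.
Total: 25% + 40% + 13.16% = 78.16%.

78.16%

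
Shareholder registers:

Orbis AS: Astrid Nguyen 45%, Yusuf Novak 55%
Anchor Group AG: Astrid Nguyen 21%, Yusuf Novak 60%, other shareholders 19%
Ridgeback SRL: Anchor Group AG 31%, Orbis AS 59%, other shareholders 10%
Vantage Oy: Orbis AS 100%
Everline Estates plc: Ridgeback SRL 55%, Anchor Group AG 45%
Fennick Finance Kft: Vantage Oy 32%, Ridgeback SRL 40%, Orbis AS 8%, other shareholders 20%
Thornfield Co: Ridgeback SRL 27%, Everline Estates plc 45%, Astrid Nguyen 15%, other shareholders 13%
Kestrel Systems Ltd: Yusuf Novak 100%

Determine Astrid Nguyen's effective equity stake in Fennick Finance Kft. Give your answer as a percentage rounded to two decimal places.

31.22%

Astrid reaches Fennick along 4 paths.
Via Orbis → Vantage: 45% × 100% × 32% = 14.4%.
Via Anchor → Ridgeback: 21% × 31% × 40% = 2.604%.
Via Orbis → Ridgeback: 45% × 59% × 40% = 10.62%.
Via Orbis: 45% × 8% = 3.6%.
Total: 14.4% + 2.604% + 10.62% + 3.6% = 31.224%.
Rounded: 31.22%.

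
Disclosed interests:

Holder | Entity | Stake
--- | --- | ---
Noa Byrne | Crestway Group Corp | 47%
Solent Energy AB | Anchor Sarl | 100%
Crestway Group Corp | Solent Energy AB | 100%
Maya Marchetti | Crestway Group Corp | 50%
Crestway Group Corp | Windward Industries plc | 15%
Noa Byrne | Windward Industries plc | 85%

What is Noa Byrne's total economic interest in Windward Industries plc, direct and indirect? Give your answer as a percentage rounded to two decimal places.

Noa reaches Windward along 2 paths.
Via Crestway: 47% × 15% = 7.05%.
Direct stake: 85% = 85%.
Total: 7.05% + 85% = 92.05%.

92.05%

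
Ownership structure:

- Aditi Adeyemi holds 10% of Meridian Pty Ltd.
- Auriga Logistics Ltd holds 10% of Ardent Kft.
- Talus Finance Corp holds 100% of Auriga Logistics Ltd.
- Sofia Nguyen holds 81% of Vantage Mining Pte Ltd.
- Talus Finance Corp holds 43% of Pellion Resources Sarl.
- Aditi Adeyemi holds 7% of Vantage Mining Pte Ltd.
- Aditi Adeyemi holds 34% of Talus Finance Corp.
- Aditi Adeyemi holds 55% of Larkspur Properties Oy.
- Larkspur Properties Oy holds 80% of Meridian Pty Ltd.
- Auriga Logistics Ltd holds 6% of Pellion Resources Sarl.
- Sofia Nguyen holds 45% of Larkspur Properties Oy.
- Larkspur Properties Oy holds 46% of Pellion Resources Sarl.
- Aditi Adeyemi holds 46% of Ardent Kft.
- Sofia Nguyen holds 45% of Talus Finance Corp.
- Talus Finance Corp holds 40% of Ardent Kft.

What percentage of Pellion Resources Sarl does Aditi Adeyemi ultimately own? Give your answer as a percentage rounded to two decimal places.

41.96%

Aditi reaches Pellion along 3 paths.
Via Larkspur: 55% × 46% = 25.3%.
Via Talus: 34% × 43% = 14.62%.
Via Talus → Auriga: 34% × 100% × 6% = 2.04%.
Total: 25.3% + 14.62% + 2.04% = 41.96%.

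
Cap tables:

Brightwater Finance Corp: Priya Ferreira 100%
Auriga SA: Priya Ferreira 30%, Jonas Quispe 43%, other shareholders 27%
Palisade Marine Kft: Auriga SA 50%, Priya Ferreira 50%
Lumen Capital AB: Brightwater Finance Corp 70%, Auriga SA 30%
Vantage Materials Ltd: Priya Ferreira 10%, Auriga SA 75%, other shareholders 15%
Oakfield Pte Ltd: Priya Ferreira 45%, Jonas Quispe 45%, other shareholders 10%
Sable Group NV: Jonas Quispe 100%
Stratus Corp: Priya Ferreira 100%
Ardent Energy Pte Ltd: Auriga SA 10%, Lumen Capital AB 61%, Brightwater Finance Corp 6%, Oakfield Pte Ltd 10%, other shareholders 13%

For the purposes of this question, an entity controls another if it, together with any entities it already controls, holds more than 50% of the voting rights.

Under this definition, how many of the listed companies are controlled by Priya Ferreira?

4

Priya holds 100% of Brightwater, so Priya controls Brightwater.
Brightwater holds 70% of Lumen, so Priya controls Lumen.
Priya holds 100% of Stratus, so Priya controls Stratus.
Lumen and Brightwater together hold 61% + 6% = 67% of Ardent, so Priya controls Ardent.
No other company's threshold is met.
Priya controls 4 companies.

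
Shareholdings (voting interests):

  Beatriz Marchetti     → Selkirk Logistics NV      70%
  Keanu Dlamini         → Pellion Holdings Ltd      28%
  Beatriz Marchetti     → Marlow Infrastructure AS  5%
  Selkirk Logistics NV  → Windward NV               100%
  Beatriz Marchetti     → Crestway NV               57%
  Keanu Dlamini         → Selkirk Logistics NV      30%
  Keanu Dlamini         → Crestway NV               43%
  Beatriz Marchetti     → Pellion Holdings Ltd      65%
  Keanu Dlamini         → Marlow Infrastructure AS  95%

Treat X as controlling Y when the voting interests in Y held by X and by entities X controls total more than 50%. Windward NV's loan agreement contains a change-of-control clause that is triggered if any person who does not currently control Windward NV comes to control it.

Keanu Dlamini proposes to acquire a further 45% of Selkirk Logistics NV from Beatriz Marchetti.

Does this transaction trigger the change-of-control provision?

Yes

The purchase adds only to Keanu's holdings (Beatriz's stake shrinks), so Keanu is the only person who could newly come to control Windward.
Keanu holds 95% of Marlow, so Keanu controls Marlow.
Neither Keanu nor any entity Keanu controls holds any voting interest in Windward.
So before the transaction, Keanu does not control Windward.
After the purchase, Keanu's direct stake in Selkirk rises to 30% + 45% = 75%, and Beatriz's stake falls to 25%.
Keanu holds 75% of Selkirk, so Keanu controls Selkirk.
Selkirk holds 100% of Windward, so Keanu controls Windward.
Keanu did not control Windward before and does after, so the clause is triggered.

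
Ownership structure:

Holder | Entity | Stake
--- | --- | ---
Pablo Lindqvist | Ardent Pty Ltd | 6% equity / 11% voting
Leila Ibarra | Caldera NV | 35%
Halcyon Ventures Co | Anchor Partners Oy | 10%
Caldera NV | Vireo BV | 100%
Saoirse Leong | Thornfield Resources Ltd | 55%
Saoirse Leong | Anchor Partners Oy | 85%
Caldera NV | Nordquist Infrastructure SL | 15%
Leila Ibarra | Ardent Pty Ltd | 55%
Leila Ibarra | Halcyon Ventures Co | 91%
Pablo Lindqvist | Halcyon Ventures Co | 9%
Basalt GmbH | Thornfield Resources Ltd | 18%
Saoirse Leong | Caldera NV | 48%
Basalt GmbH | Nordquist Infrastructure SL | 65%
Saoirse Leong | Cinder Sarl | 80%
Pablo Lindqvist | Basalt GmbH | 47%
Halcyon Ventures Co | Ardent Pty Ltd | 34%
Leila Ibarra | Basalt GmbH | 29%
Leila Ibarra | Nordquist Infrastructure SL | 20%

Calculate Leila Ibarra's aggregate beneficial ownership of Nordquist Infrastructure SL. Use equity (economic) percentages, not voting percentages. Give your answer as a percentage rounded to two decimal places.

44.10%

Leila reaches Nordquist along 3 paths.
Via Caldera: 35% × 15% = 5.25%.
Via Basalt: 29% × 65% = 18.85%.
Direct stake: 20% = 20%.
Total: 5.25% + 18.85% + 20% = 44.1%.
Rounded: 44.10%.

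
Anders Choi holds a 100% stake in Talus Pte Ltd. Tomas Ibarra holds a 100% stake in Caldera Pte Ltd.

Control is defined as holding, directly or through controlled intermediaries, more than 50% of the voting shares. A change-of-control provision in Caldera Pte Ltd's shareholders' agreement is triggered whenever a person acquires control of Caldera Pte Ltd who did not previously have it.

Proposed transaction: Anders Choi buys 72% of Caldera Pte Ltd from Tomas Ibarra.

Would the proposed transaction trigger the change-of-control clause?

Yes

The purchase adds only to Anders's holdings (Tomas's stake shrinks), so Anders is the only person who could newly come to control Caldera.
Anders holds 100% of Talus, so Anders controls Talus.
Neither Anders nor any entity Anders controls holds any voting interest in Caldera.
So before the transaction, Anders does not control Caldera.
After the purchase, Anders holds 72% of Caldera directly, and Tomas's stake falls to 28%.
Anders holds 72% of Caldera, so Anders controls Caldera.
Anders did not control Caldera before and does after, so the clause is triggered.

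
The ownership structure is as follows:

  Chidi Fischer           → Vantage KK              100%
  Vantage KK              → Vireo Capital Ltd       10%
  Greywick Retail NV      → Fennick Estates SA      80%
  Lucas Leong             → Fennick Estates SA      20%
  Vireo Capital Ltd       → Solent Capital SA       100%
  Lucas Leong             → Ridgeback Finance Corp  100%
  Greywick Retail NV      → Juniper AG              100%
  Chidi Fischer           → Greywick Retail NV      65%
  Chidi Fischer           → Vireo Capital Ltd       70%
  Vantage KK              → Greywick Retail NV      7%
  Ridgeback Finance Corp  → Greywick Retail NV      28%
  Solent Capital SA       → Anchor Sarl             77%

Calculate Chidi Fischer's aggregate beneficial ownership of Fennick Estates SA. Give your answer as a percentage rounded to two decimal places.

57.60%

Chidi reaches Fennick along 2 paths.
Via Greywick: 65% × 80% = 52%.
Via Vantage → Greywick: 100% × 7% × 80% = 5.6%.
Total: 52% + 5.6% = 57.6%.
Rounded: 57.60%.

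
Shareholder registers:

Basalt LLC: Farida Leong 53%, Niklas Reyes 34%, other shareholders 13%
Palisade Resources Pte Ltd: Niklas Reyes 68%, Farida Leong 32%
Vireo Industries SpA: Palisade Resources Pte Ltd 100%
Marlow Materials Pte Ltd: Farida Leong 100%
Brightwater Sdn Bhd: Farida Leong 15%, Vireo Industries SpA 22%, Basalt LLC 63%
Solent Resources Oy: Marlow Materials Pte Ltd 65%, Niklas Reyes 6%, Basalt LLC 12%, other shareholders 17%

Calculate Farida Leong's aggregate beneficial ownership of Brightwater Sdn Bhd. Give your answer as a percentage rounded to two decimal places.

Farida reaches Brightwater along 3 paths.
Direct stake: 15% = 15%.
Via Palisade → Vireo: 32% × 100% × 22% = 7.04%.
Via Basalt: 53% × 63% = 33.39%.
Total: 15% + 7.04% + 33.39% = 55.43%.

55.43%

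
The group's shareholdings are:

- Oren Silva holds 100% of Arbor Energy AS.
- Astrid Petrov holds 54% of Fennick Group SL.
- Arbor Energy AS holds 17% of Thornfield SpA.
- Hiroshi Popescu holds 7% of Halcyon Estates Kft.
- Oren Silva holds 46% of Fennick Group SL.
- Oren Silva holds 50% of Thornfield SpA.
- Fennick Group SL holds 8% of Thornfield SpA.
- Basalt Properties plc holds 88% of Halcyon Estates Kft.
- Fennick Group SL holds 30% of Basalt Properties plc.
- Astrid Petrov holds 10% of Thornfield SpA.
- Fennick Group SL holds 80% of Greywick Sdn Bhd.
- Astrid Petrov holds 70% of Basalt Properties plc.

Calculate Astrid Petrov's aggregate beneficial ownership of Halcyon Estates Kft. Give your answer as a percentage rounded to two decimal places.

75.86%

Astrid reaches Halcyon along 2 paths.
Via Fennick → Basalt: 54% × 30% × 88% = 14.256%.
Via Basalt: 70% × 88% = 61.6%.
Total: 14.256% + 61.6% = 75.856%.
Rounded: 75.86%.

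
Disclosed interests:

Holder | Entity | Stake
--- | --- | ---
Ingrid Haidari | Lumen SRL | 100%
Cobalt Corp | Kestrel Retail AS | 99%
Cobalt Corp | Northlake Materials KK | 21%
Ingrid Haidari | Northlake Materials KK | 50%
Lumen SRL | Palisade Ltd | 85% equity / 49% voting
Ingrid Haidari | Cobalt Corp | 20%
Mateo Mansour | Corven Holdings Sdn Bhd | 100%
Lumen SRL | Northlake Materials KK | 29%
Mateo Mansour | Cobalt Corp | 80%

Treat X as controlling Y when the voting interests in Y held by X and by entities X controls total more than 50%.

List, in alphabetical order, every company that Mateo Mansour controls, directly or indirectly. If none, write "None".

Cobalt Corp, Corven Holdings Sdn Bhd, Kestrel Retail AS

Mateo holds 80% of Cobalt, so Mateo controls Cobalt.
Cobalt holds 99% of Kestrel, so Mateo controls Kestrel.
Mateo holds 100% of Corven, so Mateo controls Corven.
No other company's threshold is met.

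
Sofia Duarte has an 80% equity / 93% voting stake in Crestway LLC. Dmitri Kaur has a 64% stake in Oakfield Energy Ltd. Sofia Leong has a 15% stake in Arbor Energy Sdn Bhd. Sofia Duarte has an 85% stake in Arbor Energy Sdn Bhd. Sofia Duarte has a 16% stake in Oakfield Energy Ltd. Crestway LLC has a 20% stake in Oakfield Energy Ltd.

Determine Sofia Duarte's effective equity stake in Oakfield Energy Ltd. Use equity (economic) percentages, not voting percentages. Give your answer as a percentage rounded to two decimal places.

32.00%

Sofia Duarte reaches Oakfield along 2 paths.
Via Crestway: 80% × 20% = 16%.
Direct stake: 16% = 16%.
Total: 16% + 16% = 32%.
Rounded: 32.00%.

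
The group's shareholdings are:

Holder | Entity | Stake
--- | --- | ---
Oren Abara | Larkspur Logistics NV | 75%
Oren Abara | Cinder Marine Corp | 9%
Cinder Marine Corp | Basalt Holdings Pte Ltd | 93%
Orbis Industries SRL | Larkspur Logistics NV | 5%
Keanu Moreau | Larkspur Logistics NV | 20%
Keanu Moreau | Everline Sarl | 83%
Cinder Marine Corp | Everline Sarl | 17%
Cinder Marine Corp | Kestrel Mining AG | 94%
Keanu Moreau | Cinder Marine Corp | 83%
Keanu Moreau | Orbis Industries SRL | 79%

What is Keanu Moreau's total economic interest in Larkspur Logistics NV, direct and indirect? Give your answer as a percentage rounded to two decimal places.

23.95%

Keanu reaches Larkspur along 2 paths.
Via Orbis: 79% × 5% = 3.95%.
Direct stake: 20% = 20%.
Total: 3.95% + 20% = 23.95%.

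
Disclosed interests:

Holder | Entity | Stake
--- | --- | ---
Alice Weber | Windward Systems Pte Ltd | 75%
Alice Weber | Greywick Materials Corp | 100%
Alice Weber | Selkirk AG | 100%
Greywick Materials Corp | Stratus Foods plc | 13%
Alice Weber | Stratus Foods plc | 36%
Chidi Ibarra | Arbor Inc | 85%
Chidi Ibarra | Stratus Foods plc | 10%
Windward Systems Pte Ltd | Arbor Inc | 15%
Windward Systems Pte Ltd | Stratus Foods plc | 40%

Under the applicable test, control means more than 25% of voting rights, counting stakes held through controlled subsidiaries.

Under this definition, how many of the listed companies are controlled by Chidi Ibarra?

Chidi holds 85% of Arbor, so Chidi controls Arbor.
No other company's threshold is met.
Chidi controls 1 company.

1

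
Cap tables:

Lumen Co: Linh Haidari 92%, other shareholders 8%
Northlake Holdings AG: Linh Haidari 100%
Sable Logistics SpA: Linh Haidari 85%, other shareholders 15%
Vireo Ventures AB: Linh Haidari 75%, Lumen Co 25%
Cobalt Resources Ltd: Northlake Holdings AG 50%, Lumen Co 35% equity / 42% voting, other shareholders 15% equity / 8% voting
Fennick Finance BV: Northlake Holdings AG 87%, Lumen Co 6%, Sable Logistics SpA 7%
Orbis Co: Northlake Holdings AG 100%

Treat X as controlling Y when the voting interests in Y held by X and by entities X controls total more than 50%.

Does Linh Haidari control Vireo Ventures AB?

Yes

Linh holds 92% of Lumen, so Linh controls Lumen.
Linh and Lumen together hold 75% + 25% = 100% of Vireo, so Linh controls Vireo.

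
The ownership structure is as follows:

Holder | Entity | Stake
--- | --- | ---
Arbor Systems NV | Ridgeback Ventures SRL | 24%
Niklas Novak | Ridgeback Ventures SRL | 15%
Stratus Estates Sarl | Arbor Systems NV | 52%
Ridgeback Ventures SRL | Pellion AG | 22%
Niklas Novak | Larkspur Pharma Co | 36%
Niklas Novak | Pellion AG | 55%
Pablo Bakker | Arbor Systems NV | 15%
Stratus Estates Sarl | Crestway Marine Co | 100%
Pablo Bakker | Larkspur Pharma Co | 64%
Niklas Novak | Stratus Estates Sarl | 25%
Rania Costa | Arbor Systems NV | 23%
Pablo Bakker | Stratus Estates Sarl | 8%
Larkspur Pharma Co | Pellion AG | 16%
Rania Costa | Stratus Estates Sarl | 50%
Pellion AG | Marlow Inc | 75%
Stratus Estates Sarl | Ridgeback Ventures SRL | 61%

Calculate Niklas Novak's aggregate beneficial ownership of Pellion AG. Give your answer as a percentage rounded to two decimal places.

Niklas reaches Pellion along 5 paths.
Via Larkspur: 36% × 16% = 5.76%.
Direct stake: 55% = 55%.
Via Stratus → Ridgeback: 25% × 61% × 22% = 3.355%.
Via Stratus → Arbor → Ridgeback: 25% × 52% × 24% × 22% = 0.6864%.
Via Ridgeback: 15% × 22% = 3.3%.
Total: 5.76% + 55% + 3.355% + 0.6864% + 3.3% = 68.1014%.
Rounded: 68.10%.

68.10%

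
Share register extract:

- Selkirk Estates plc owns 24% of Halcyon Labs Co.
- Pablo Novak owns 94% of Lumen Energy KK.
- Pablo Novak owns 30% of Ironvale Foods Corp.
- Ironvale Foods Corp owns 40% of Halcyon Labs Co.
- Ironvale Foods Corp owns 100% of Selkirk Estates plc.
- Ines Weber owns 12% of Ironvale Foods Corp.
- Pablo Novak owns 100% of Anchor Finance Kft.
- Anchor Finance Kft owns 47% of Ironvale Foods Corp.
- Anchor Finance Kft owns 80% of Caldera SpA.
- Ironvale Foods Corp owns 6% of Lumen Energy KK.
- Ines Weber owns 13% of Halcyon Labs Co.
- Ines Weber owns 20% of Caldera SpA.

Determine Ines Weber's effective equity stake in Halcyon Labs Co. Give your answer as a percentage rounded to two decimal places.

Ines reaches Halcyon along 3 paths.
Via Ironvale: 12% × 40% = 4.8%.
Via Ironvale → Selkirk: 12% × 100% × 24% = 2.88%.
Direct stake: 13% = 13%.
Total: 4.8% + 2.88% + 13% = 20.68%.

20.68%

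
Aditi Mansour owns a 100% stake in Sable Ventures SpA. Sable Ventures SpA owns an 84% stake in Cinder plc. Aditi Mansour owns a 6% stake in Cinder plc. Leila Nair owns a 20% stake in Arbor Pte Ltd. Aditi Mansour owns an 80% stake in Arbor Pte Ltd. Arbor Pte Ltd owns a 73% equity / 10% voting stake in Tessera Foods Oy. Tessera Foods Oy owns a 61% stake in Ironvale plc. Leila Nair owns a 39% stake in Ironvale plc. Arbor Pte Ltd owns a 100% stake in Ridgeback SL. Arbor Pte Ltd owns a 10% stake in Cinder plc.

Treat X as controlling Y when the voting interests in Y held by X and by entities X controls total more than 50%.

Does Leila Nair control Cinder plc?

Leila's largest direct stake is 39% in Ironvale, which does not meet the threshold, so Leila controls no company.
Neither Leila nor any entity Leila controls holds any voting interest in Cinder.
So Leila does not control Cinder.

No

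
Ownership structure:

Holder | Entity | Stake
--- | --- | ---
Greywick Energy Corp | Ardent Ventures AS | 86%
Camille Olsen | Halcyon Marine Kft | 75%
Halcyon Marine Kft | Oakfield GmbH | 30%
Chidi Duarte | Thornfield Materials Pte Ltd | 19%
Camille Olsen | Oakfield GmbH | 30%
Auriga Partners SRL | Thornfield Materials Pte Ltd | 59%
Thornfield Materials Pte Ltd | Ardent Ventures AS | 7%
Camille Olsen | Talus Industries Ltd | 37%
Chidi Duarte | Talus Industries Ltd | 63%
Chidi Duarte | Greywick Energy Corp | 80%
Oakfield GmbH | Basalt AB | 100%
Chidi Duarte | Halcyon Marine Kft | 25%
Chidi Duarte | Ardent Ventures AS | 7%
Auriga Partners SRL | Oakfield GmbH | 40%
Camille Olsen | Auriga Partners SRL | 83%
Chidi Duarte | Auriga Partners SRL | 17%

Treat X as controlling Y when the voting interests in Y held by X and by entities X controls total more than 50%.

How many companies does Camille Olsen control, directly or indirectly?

Camille holds 83% of Auriga, so Camille controls Auriga.
Camille holds 75% of Halcyon, so Camille controls Halcyon.
Camille and Halcyon and Auriga together hold 30% + 30% + 40% = 100% of Oakfield, so Camille controls Oakfield.
Auriga holds 59% of Thornfield, so Camille controls Thornfield.
Oakfield holds 100% of Basalt, so Camille controls Basalt.
No other company's threshold is met.
Camille controls 5 companies.

5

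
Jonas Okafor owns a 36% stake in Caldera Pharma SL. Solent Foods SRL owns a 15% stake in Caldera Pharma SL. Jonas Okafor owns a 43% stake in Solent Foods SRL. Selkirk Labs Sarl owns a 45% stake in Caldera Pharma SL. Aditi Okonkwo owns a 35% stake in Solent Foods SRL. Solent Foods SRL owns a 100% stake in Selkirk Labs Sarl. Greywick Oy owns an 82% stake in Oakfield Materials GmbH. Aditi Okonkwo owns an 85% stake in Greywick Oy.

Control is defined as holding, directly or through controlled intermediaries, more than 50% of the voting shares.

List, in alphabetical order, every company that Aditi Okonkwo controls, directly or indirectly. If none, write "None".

Aditi holds 85% of Greywick, so Aditi controls Greywick.
Greywick holds 82% of Oakfield, so Aditi controls Oakfield.
No other company's threshold is met.

Greywick Oy, Oakfield Materials GmbH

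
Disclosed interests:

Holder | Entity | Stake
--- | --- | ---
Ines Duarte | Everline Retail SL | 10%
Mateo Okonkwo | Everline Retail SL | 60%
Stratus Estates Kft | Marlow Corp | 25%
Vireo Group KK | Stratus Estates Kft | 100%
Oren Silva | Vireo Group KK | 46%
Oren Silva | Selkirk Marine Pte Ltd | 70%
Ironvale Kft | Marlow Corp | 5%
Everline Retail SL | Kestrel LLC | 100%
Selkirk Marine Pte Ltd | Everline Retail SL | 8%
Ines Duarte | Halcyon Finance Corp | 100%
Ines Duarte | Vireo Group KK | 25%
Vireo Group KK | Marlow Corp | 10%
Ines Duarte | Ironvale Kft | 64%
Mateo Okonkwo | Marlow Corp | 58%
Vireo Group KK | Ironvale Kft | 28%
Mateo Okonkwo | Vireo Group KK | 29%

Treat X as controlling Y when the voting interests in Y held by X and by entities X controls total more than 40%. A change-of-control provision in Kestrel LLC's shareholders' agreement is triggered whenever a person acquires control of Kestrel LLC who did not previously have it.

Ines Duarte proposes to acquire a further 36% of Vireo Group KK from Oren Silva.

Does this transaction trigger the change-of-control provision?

The purchase adds only to Ines's holdings (Oren's stake shrinks), so Ines is the only person who could newly come to control Kestrel.
Ines holds 64% of Ironvale, so Ines controls Ironvale.
Ines holds 100% of Halcyon, so Ines controls Halcyon.
Neither Ines nor any entity Ines controls holds any voting interest in Kestrel.
So before the transaction, Ines does not control Kestrel.
After the purchase, Ines's direct stake in Vireo rises to 25% + 36% = 61%, and Oren's stake falls to 10%.
Ines holds 61% of Vireo, so Ines controls Vireo.
Vireo and Ines together hold 28% + 64% = 92% of Ironvale, so Ines controls Ironvale.
Vireo holds 100% of Stratus, so Ines controls Stratus.
After the transaction, neither Ines nor any entity Ines controls holds a voting interest in Kestrel, so Ines still does not control it.
No new person acquires control, so the clause is not triggered.

No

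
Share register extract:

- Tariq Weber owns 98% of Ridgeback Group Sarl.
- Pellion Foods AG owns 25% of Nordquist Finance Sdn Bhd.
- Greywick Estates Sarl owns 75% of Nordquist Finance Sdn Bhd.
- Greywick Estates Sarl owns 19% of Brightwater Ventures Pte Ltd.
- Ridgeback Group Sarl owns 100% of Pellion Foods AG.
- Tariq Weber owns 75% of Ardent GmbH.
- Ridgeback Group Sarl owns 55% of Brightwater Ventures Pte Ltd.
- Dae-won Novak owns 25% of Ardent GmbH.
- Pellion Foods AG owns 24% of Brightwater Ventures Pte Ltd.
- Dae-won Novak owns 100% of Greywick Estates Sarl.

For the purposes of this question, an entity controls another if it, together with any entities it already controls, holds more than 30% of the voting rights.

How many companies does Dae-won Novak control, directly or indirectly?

2

Dae-won holds 100% of Greywick, so Dae-won controls Greywick.
Greywick holds 75% of Nordquist, so Dae-won controls Nordquist.
No other company's threshold is met.
Dae-won controls 2 companies.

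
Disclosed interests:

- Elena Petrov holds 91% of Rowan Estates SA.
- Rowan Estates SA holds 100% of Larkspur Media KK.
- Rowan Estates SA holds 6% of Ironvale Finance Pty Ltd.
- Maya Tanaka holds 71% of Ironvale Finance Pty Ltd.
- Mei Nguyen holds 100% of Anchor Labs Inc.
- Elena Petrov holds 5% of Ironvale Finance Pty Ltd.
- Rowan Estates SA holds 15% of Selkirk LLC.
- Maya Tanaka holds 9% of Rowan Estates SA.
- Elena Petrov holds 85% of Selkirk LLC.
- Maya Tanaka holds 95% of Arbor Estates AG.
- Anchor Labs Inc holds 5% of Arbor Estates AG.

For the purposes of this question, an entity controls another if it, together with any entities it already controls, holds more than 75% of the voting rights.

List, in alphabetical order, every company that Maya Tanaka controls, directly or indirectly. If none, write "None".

Maya holds 95% of Arbor, so Maya controls Arbor.
No other company's threshold is met.

Arbor Estates AG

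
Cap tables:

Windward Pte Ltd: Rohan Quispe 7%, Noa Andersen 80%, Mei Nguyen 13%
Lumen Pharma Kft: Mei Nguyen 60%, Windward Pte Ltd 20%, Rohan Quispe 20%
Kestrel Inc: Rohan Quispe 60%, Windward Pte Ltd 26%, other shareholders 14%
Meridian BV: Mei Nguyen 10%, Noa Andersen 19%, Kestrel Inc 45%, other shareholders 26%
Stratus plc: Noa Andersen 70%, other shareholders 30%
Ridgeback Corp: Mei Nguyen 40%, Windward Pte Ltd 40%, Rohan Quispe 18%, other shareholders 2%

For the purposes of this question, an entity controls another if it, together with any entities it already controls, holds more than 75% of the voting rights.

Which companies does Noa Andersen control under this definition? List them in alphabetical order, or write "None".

Windward Pte Ltd

Noa holds 80% of Windward, so Noa controls Windward.
No other company's threshold is met.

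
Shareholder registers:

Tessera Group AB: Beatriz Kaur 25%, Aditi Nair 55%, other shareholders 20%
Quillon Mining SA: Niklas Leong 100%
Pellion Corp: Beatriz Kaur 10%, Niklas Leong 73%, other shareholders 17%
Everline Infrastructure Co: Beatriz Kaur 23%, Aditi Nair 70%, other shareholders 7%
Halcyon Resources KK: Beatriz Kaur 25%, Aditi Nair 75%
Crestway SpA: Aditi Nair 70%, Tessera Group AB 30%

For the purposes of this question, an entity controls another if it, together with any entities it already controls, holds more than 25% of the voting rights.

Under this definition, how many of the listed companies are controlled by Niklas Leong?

Niklas holds 100% of Quillon, so Niklas controls Quillon.
Niklas holds 73% of Pellion, so Niklas controls Pellion.
No other company's threshold is met.
Niklas controls 2 companies.

2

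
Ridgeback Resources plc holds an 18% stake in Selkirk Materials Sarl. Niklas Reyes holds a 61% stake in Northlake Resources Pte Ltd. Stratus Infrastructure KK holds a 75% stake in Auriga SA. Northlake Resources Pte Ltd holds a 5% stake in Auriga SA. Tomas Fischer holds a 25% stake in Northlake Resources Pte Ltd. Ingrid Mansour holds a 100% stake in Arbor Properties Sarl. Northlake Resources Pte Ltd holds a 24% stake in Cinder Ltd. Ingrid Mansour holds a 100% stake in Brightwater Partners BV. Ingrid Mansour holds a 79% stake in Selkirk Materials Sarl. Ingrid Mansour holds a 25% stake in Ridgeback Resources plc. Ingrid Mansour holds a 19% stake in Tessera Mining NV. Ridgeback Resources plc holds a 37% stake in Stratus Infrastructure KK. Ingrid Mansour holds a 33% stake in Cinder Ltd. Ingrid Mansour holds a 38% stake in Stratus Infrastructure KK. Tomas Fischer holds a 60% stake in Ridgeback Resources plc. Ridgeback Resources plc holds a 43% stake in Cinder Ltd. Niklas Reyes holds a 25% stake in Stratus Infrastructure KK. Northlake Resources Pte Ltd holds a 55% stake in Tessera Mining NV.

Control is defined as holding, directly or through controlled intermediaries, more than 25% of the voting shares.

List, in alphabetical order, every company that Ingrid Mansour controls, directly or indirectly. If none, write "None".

Ingrid holds 79% of Selkirk, so Ingrid controls Selkirk.
Ingrid holds 38% of Stratus, so Ingrid controls Stratus.
Ingrid holds 100% of Brightwater, so Ingrid controls Brightwater.
Ingrid holds 33% of Cinder, so Ingrid controls Cinder.
Stratus holds 75% of Auriga, so Ingrid controls Auriga.
Ingrid holds 100% of Arbor, so Ingrid controls Arbor.
No other company's threshold is met.

Arbor Properties Sarl, Auriga SA, Brightwater Partners BV, Cinder Ltd, Selkirk Materials Sarl, Stratus Infrastructure KK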